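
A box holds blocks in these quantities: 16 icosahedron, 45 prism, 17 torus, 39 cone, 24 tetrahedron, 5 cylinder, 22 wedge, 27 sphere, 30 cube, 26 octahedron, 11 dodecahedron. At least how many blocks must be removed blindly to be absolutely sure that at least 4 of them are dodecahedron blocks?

In the worst case for collecting dodecahedron blocks, every non-dodecahedron block comes out first.
There are 16 + 45 + 17 + 39 + 24 + 5 + 22 + 27 + 30 + 26 = 251 non-dodecahedron blocks altogether.
After those, each further block must be dodecahedron, so 251 + 4 = 255 draws guarantee 4 dodecahedron blocks.

255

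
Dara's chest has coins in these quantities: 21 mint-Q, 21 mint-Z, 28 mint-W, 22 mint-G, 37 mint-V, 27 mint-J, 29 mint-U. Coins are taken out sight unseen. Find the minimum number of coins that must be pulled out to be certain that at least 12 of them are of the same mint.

An adversary could hand out at most 11 coins per mint: 11 + 11 + 11 + 11 + 11 + 11 + 11 = 77 coins and still no mint has 12.
By the pigeonhole principle, one more coin lands in a mint already at 11, so 78 draws are enough and 77 are not.

78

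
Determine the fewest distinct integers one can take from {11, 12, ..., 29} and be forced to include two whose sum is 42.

12

A set avoiding the sum 42 can contain at most one of each pair {x, 42−x}, plus the 3 elements whose complement lies outside the range or equal to its own complement.
The integers 11, …, 21 (11 of them) are such a set: any two sum to at least 11+12 = 23 and at most 20+21 = 41 < 42.
Pigeonhole: any 12th integer completes one of the 8 pairs, so 12 choices force a sum of 42.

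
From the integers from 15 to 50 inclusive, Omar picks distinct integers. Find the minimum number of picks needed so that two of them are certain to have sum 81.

27

Group the elements by complementary pair {x, 81−x}: {31,50}, {32,49}, {33,48}, …, giving 10 two-element pairs and 16 integers whose partner 81−x falls outside [15,50].
Treating each of those 26 groups as a pigeonhole, one can pick one integer per group — 26 integers — with no two summing to 81.
The 27th integer lands in an occupied pair, forcing a sum of 81.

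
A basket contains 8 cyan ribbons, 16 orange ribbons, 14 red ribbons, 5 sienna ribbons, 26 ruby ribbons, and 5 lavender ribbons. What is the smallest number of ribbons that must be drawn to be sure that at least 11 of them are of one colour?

49

By the pigeonhole principle, the 6 colours are the holes; the ribbons drawn are the pigeons.
To avoid 11 of any one colour, the worst case takes at most 10 of each colour, or every ribbon of a colour that has fewer than 10.
That gives 8 + 10 + 10 + 5 + 10 + 5 = 48 ribbons with no colour reaching 11.
The next ribbon forces some colour to 11, so 48 + 1 = 49.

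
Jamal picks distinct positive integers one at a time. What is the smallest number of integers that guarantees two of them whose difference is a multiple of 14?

Integers whose pairwise differences are multiples of 14 are exactly those sharing a remainder mod 14. By the pigeonhole principle, the 14 residue classes mod 14 are the pigeonholes.
With 14 integers one could put 1 in each residue class and have no class reach 2.
The 15th integer pushes some class to 2, so 14·1 + 1 = 15.

15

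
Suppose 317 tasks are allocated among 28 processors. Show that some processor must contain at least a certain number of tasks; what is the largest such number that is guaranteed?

12

By the pigeonhole principle, the 28 processors are the holes and the 317 tasks are the pigeons.
If every processor held at most 11 tasks, the total would be at most 28 × 11 = 308, which is less than 317.
So some processor holds at least ⌈317/28⌉ = 12 tasks.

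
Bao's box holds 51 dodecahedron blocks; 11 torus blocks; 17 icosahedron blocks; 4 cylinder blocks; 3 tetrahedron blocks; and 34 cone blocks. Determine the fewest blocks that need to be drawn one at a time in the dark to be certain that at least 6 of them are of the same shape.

An adversary could hand out at most 5 blocks per shape (cylinder, tetrahedron run out sooner): 5 + 5 + 5 + 4 + 3 + 5 = 27 blocks and still no shape has 6.
One more block lands in a shape already at 5, so 28 draws are enough and 27 are not.

28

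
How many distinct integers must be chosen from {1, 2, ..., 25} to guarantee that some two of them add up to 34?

18

Group the elements by complementary pair {x, 34−x}: {9,25}, {10,24}, {11,23}, …, giving 8 two-element pairs; the single value 17 (it cannot pair with itself since the integers are distinct); and 8 integers whose partner 34−x falls outside [1,25].
By pigeonhole, treating each of those 17 groups as a pigeonhole, one can pick one integer per group — 17 integers — with no two summing to 34.
The 18th integer lands in an occupied pair, forcing a sum of 34.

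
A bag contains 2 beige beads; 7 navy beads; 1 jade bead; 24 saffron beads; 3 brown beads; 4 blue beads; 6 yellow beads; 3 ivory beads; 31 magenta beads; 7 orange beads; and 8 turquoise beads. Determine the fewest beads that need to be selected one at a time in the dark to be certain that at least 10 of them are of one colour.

An adversary could hand out at most 9 beads per colour (9 colours run out sooner): 2 + 7 + 1 + 9 + 3 + 4 + 6 + 3 + 9 + 7 + 8 = 59 beads and still no colour has 10.
One more bead lands in a colour already at 9, so 60 draws are enough and 59 are not.

60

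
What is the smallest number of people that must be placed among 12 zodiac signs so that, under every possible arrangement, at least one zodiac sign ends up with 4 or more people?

With 36 people one could put exactly 3 in each of the 12 zodiac signs, and no zodiac sign would reach 4.
Pigeonhole: one more person must land in a zodiac sign that already has 3, giving it 4.
So 12 × 3 + 1 = 37 people are required.

37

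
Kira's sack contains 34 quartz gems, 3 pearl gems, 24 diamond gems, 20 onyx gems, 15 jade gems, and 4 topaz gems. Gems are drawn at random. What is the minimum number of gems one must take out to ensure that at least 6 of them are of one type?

28

An adversary could hand out at most 5 gems per type (pearl, topaz run out sooner): 5 + 3 + 5 + 5 + 5 + 4 = 27 gems and still no type has 6.
By pigeonhole, one more gem lands in a type already at 5, so 28 draws are enough and 27 are not.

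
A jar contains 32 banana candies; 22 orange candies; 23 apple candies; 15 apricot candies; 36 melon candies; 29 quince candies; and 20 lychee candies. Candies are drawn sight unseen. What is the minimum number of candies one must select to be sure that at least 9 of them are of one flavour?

By the pigeonhole principle, put each drawn candy into a box by flavour. The largest draw with every box below 9 takes min(count, 8) from each flavour.
Σ min(cᵢ, 8) = 8 + 8 + 8 + 8 + 8 + 8 + 8 = 56.
Draw number 56 + 1 = 57 must push one box to 9.

57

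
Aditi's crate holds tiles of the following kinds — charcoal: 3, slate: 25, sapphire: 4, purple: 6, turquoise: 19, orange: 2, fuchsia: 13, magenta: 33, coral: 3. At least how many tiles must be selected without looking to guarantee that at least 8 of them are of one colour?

Put each drawn tile into a box by colour. The largest draw with every box below 8 takes min(count, 7) from each colour; colours with fewer than 7 contribute all they have.
Σ min(cᵢ, 7) = 3 + 7 + 4 + 6 + 7 + 2 + 7 + 7 + 3 = 46.
Draw number 46 + 1 = 47 must push one box to 8.

47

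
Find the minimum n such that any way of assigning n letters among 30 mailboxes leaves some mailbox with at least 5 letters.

121

With 120 letters one could put exactly 4 in each of the 30 mailboxes, and no mailbox would reach 5.
Pigeonhole: one more letter must land in a mailbox that already has 4, giving it 5.
So 30 × 4 + 1 = 121 letters are required.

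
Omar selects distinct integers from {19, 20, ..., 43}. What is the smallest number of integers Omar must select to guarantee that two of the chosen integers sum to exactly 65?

15

Group the elements by complementary pair {x, 65−x}: {22,43}, {23,42}, {24,41}, …, giving 11 two-element pairs and 3 integers whose partner 65−x falls outside [19,43].
By the pigeonhole principle, treating each of those 14 groups as a pigeonhole, one can pick one integer per group — 14 integers — with no two summing to 65.
The 15th integer lands in an occupied pair, forcing a sum of 65.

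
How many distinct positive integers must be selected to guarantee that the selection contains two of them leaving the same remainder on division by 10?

By the pigeonhole principle, the 10 residue classes mod 10 are the pigeonholes.
With 10 integers one could put 1 in each residue class and have no class reach 2.
The 11th integer pushes some class to 2, so 10·1 + 1 = 11.

11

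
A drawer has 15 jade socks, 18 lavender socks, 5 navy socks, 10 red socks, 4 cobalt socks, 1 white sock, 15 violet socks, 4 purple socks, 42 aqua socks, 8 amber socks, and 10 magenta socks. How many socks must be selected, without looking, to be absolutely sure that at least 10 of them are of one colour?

By the pigeonhole principle, the 11 colours are the holes; the socks drawn are the pigeons.
To avoid 10 of any one colour, the worst case takes at most 9 of each colour, or every sock of a colour that has fewer than 9.
That gives 9 + 9 + 5 + 9 + 4 + 1 + 9 + 4 + 9 + 8 + 9 = 76 socks with no colour reaching 10.
The next sock forces some colour to 10, so 76 + 1 = 77.

77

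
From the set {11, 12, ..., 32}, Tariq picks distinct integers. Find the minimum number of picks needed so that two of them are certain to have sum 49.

15

Two chosen integers sum to 49 exactly when both halves of some pair {x, 49−x} with 17 ≤ x ≤ 49−x ≤ 32 are chosen — 8 such pairs.
The remaining 6 elements (those with no distinct partner in range) can never complete a 49-sum, so the worst case takes all of them and one from each pair: 6 + 8 = 14.
The 15th integer has to be the second member of some pair, so 14 + 1 = 15.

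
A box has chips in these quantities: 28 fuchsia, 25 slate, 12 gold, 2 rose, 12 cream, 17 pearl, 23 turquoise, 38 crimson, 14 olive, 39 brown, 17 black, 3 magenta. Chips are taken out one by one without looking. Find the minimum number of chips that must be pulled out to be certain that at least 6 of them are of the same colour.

By pigeonhole, put each drawn chip into a box by colour. The largest draw with every box below 6 takes min(count, 5) from each colour; colours with fewer than 5 contribute all they have.
Σ min(cᵢ, 5) = 5 + 5 + 5 + 2 + 5 + 5 + 5 + 5 + 5 + 5 + 5 + 3 = 55.
Draw number 55 + 1 = 56 must push one box to 6.

56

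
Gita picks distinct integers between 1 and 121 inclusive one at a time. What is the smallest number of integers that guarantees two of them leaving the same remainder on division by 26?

27

Pigeonhole: the 26 residue classes mod 26 are the pigeonholes.
With 26 integers one could put 1 in each residue class and have no class reach 2.
The 27th integer pushes some class to 2, so 26·1 + 1 = 27.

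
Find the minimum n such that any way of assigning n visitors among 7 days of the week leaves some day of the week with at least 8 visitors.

With 49 visitors one could put exactly 7 in each of the 7 days of the week, and no day of the week would reach 8.
One more visitor must land in a day of the week that already has 7, giving it 8.
So 7 × 7 + 1 = 50 visitors are required.

50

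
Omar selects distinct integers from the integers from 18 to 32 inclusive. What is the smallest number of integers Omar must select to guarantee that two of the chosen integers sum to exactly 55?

Group the elements by complementary pair {x, 55−x}: {23,32}, {24,31}, {25,30}, …, giving 5 two-element pairs and 5 integers whose partner 55−x falls outside [18,32].
By the pigeonhole principle, treating each of those 10 groups as a pigeonhole, one can pick one integer per group — 10 integers — with no two summing to 55.
The 11th integer lands in an occupied pair, forcing a sum of 55.

11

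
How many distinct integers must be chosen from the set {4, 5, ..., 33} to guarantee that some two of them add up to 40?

A set avoiding the sum 40 can contain at most one of each pair {x, 40−x}, plus the 4 elements whose complement lies outside the range or equal to its own complement.
The integers 4, …, 20 (17 of them) are such a set: any two sum to at least 4+5 = 9 and at most 19+20 = 39 < 40.
Any 18th integer completes one of the 13 pairs, so 18 choices force a sum of 40.

18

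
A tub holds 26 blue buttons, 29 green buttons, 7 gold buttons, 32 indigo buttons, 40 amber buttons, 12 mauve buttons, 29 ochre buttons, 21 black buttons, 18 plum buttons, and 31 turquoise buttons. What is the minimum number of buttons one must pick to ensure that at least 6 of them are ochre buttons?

222

In the worst case for collecting ochre buttons, every non-ochre button comes out first.
There are 26 + 29 + 7 + 32 + 40 + 12 + 21 + 18 + 31 = 216 non-ochre buttons altogether.
After those, each further button must be ochre, so 216 + 6 = 222 draws guarantee 6 ochre buttons.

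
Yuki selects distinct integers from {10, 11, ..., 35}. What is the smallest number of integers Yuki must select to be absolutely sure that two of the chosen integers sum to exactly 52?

Two chosen integers sum to 52 exactly when both halves of some pair {x, 52−x} with 17 ≤ x ≤ 52−x ≤ 35 are chosen — 9 such pairs.
The remaining 8 elements (those with no distinct partner in range) can never complete a 52-sum, so the worst case takes all of them and one from each pair: 8 + 9 = 17.
Pigeonhole: the 18th integer has to be the second member of some pair, so 17 + 1 = 18.

18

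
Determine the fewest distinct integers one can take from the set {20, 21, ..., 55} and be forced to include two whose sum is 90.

27

Two chosen integers sum to 90 exactly when both halves of some pair {x, 90−x} with 35 ≤ x ≤ 90−x ≤ 55 are chosen — 10 such pairs.
The remaining 16 elements (those with no distinct partner in range) can never complete a 90-sum, so the worst case takes all of them and one from each pair: 16 + 10 = 26.
The 27th integer has to be the second member of some pair, so 26 + 1 = 27.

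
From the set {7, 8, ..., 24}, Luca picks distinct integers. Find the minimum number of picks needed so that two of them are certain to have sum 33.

11

A set avoiding the sum 33 can contain at most one of each pair {x, 33−x}, plus the 2 elements whose complement lies outside the range.
The integers 7, …, 16 (10 of them) are such a set: any two sum to at least 7+8 = 15 and at most 15+16 = 31 < 33.
Any 11th integer completes one of the 8 pairs, so 11 choices force a sum of 33.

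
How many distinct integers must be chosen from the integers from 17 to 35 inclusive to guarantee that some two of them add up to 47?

13

A set avoiding the sum 47 can contain at most one of each pair {x, 47−x}, plus the 5 elements whose complement lies outside the range.
The integers 24, …, 35 (12 of them) are such a set: any two sum to at least 24+25 = 49 > 47.
Pigeonhole: any 13th integer completes one of the 7 pairs, so 13 choices force a sum of 47.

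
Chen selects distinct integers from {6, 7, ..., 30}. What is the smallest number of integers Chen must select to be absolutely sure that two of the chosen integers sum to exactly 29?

17

Two chosen integers sum to 29 exactly when both halves of some pair {x, 29−x} with 6 ≤ x ≤ 29−x ≤ 23 are chosen — 9 such pairs.
The remaining 7 elements (those with no distinct partner in range) can never complete a 29-sum, so the worst case takes all of them and one from each pair: 7 + 9 = 16.
The 17th integer has to be the second member of some pair, so 16 + 1 = 17.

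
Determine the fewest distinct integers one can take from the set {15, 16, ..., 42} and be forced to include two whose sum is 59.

A set avoiding the sum 59 can contain at most one of each pair {x, 59−x}, plus the 2 elements whose complement lies outside the range.
The integers 15, …, 29 (15 of them) are such a set: any two sum to at least 15+16 = 31 and at most 28+29 = 57 < 59.
Any 16th integer completes one of the 13 pairs, so 16 choices force a sum of 59.

16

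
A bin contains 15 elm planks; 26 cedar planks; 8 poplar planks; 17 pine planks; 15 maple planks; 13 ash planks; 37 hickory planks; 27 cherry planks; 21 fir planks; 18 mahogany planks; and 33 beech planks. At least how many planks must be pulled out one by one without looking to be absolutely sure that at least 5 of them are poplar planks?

In the worst case for collecting poplar planks, every non-poplar plank comes out first.
There are 15 + 26 + 17 + 15 + 13 + 37 + 27 + 21 + 18 + 33 = 222 non-poplar planks altogether.
After those, each further plank must be poplar, so 222 + 5 = 227 draws guarantee 5 poplar planks.

227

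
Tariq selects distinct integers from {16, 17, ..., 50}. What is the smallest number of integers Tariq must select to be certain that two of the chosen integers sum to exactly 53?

Group the elements by complementary pair {x, 53−x}: {16,37}, {17,36}, {18,35}, …, giving 11 two-element pairs and 13 integers whose partner 53−x falls outside [16,50].
Treating each of those 24 groups as a pigeonhole, one can pick one integer per group — 24 integers — with no two summing to 53.
The 25th integer lands in an occupied pair, forcing a sum of 53.

25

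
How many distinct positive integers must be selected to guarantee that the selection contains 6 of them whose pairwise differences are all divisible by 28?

141

Integers whose pairwise differences are multiples of 28 are exactly those sharing a remainder mod 28. The 28 residue classes mod 28 are the pigeonholes.
With 140 integers one could put 5 in each residue class and have no class reach 6.
The 141st integer pushes some class to 6, so 28·5 + 1 = 141.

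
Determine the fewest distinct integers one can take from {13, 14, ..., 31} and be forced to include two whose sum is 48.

A set avoiding the sum 48 can contain at most one of each pair {x, 48−x}, plus the 5 elements whose complement lies outside the range or equal to its own complement.
The integers 13, …, 24 (12 of them) are such a set: any two sum to at least 13+14 = 27 and at most 23+24 = 47 < 48.
Any 13th integer completes one of the 7 pairs, so 13 choices force a sum of 48.

13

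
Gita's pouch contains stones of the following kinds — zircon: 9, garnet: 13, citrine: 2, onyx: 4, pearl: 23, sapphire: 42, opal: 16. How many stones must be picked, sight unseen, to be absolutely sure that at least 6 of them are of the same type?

An adversary could hand out at most 5 stones per type (citrine, onyx run out sooner): 5 + 5 + 2 + 4 + 5 + 5 + 5 = 31 stones and still no type has 6.
By pigeonhole, one more stone lands in a type already at 5, so 32 draws are enough and 31 are not.

32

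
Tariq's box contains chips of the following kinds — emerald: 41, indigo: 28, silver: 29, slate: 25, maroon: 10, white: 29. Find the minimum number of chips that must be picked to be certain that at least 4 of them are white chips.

In the worst case for collecting white chips, every non-white chip comes out first.
There are 41 + 28 + 29 + 25 + 10 = 133 non-white chips altogether.
After those, each further chip must be white, so 133 + 4 = 137 draws guarantee 4 white chips.

137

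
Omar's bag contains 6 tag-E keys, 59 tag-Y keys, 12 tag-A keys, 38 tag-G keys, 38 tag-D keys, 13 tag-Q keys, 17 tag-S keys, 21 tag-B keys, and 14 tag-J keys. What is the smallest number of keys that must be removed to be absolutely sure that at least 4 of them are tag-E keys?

In the worst case for collecting tag-E keys, every non-tag-E key comes out first.
There are 59 + 12 + 38 + 38 + 13 + 17 + 21 + 14 = 212 non-tag-E keys altogether.
After those, each further key must be tag-E, so 212 + 4 = 216 draws guarantee 4 tag-E keys.

216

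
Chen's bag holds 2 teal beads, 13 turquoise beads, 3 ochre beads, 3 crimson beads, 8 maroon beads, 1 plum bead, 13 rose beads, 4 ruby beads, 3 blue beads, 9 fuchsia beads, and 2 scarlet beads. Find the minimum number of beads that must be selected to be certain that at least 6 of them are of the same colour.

39

Pigeonhole: put each drawn bead into a box by colour. The largest draw with every box below 6 takes min(count, 5) from each colour; colours with fewer than 5 contribute all they have.
Σ min(cᵢ, 5) = 2 + 5 + 3 + 3 + 5 + 1 + 5 + 4 + 3 + 5 + 2 = 38.
Draw number 38 + 1 = 39 must push one box to 6.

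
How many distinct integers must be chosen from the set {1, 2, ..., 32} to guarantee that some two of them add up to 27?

20

Two chosen integers sum to 27 exactly when both halves of some pair {x, 27−x} with 1 ≤ x ≤ 27−x ≤ 26 are chosen — 13 such pairs.
The remaining 6 elements (those with no distinct partner in range) can never complete a 27-sum, so the worst case takes all of them and one from each pair: 6 + 13 = 19.
The 20th integer has to be the second member of some pair, so 19 + 1 = 20.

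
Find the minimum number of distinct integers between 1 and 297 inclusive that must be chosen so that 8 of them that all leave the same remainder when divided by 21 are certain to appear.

148

By pigeonhole, the 21 residue classes mod 21 are the pigeonholes.
With 147 integers one could put 7 in each residue class and have no class reach 8.
The 148th integer pushes some class to 8, so 21·7 + 1 = 148.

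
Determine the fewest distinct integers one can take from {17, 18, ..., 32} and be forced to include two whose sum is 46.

A set avoiding the sum 46 can contain at most one of each pair {x, 46−x}, plus the 4 elements whose complement lies outside the range or equal to its own complement.
The integers 23, …, 32 (10 of them) are such a set: any two sum to at least 23+24 = 47 > 46.
By the pigeonhole principle, any 11th integer completes one of the 6 pairs, so 11 choices force a sum of 46.

11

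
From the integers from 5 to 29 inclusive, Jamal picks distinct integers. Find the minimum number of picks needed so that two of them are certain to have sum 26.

18

Group the elements by complementary pair {x, 26−x}: {5,21}, {6,20}, {7,19}, …, giving 8 two-element pairs, the single value 13 (it cannot pair with itself since the integers are distinct), and 8 integers whose partner 26−x falls outside [5,29].
Pigeonhole: treating each of those 17 groups as a pigeonhole, one can pick one integer per group — 17 integers — with no two summing to 26.
The 18th integer lands in an occupied pair, forcing a sum of 26.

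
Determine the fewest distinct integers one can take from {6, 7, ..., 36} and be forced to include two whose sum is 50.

21

Two chosen integers sum to 50 exactly when both halves of some pair {x, 50−x} with 14 ≤ x ≤ 50−x ≤ 36 are chosen — 11 such pairs.
The remaining 9 elements (those with no distinct partner in range) can never complete a 50-sum, so the worst case takes all of them and one from each pair: 9 + 11 = 20.
The 21st integer has to be the second member of some pair, so 20 + 1 = 21.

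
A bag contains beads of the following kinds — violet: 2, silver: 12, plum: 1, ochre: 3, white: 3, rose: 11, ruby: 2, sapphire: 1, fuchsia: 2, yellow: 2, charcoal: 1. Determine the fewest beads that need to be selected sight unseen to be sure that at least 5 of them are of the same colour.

By pigeonhole, the 11 colours are the holes; the beads drawn are the pigeons.
To avoid 5 of any one colour, the worst case takes at most 4 of each colour, or every bead of a colour that has fewer than 4.
That gives 2 + 4 + 1 + 3 + 3 + 4 + 2 + 1 + 2 + 2 + 1 = 25 beads with no colour reaching 5.
The next bead forces some colour to 5, so 25 + 1 = 26.

26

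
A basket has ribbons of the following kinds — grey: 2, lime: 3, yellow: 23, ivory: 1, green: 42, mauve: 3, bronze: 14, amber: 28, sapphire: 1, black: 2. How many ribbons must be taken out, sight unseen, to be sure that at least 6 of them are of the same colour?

33

Pigeonhole: put each drawn ribbon into a box by colour. The largest draw with every box below 6 takes min(count, 5) from each colour; colours with fewer than 5 contribute all they have.
Σ min(cᵢ, 5) = 2 + 3 + 5 + 1 + 5 + 3 + 5 + 5 + 1 + 2 = 32.
Draw number 32 + 1 = 33 must push one box to 6.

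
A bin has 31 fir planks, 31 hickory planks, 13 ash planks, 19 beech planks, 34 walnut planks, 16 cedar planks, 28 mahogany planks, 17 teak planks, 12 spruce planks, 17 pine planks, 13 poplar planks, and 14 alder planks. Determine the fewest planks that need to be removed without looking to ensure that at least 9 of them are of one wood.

97

Pigeonhole: the 12 woods are the holes; the planks drawn are the pigeons.
To avoid 9 of any one wood, the worst case takes at most 8 of each wood.
That gives 8 + 8 + 8 + 8 + 8 + 8 + 8 + 8 + 8 + 8 + 8 + 8 = 96 planks with no wood reaching 9.
The next plank forces some wood to 9, so 96 + 1 = 97.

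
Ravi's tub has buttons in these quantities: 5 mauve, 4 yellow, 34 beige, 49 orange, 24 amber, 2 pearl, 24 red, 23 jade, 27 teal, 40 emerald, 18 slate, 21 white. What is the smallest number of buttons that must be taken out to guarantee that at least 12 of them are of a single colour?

111

Pigeonhole: the 12 colours are the holes; the buttons drawn are the pigeons.
To avoid 12 of any one colour, the worst case takes at most 11 of each colour, or every button of a colour that has fewer than 11.
That gives 5 + 4 + 11 + 11 + 11 + 2 + 11 + 11 + 11 + 11 + 11 + 11 = 110 buttons with no colour reaching 12.
The next button forces some colour to 12, so 110 + 1 = 111.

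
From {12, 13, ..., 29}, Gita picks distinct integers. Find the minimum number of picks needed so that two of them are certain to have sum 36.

13

Group the elements by complementary pair {x, 36−x}: {12,24}, {13,23}, {14,22}, …, giving 6 two-element pairs, the single value 18 (it cannot pair with itself since the integers are distinct), and 5 integers whose partner 36−x falls outside [12,29].
Treating each of those 12 groups as a pigeonhole, one can pick one integer per group — 12 integers — with no two summing to 36.
The 13th integer lands in an occupied pair, forcing a sum of 36.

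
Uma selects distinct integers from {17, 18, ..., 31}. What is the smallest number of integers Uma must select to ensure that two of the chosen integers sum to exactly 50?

10

Group the elements by complementary pair {x, 50−x}: {19,31}, {20,30}, {21,29}, …, giving 6 two-element pairs, the single value 25 (it cannot pair with itself since the integers are distinct), and 2 integers whose partner 50−x falls outside [17,31].
Treating each of those 9 groups as a pigeonhole, one can pick one integer per group — 9 integers — with no two summing to 50.
The 10th integer lands in an occupied pair, forcing a sum of 50.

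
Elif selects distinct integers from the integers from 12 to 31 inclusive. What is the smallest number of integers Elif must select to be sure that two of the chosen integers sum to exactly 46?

Group the elements by complementary pair {x, 46−x}: {15,31}, {16,30}, {17,29}, …, giving 8 two-element pairs, the single value 23 (it cannot pair with itself since the integers are distinct), and 3 integers whose partner 46−x falls outside [12,31].
By the pigeonhole principle, treating each of those 12 groups as a pigeonhole, one can pick one integer per group — 12 integers — with no two summing to 46.
The 13th integer lands in an occupied pair, forcing a sum of 46.

13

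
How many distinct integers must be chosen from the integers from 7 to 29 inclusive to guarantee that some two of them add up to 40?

Group the elements by complementary pair {x, 40−x}: {11,29}, {12,28}, {13,27}, …, giving 9 two-element pairs; the single value 20 (it cannot pair with itself since the integers are distinct); and 4 integers whose partner 40−x falls outside [7,29].
Treating each of those 14 groups as a pigeonhole, one can pick one integer per group — 14 integers — with no two summing to 40.
The 15th integer lands in an occupied pair, forcing a sum of 40.

15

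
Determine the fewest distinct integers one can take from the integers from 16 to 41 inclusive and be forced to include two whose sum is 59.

15

A set avoiding the sum 59 can contain at most one of each pair {x, 59−x}, plus the 2 elements whose complement lies outside the range.
The integers 16, …, 29 (14 of them) are such a set: any two sum to at least 16+17 = 33 and at most 28+29 = 57 < 59.
Pigeonhole: any 15th integer completes one of the 12 pairs, so 15 choices force a sum of 59.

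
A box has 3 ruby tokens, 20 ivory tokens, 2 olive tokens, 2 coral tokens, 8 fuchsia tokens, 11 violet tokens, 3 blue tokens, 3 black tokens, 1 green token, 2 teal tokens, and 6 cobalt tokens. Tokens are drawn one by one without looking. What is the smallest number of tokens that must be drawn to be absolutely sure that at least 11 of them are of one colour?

An adversary could hand out at most 10 tokens per colour (9 colours run out sooner): 3 + 10 + 2 + 2 + 8 + 10 + 3 + 3 + 1 + 2 + 6 = 50 tokens and still no colour has 11.
Pigeonhole: one more token lands in a colour already at 10, so 51 draws are enough and 50 are not.

51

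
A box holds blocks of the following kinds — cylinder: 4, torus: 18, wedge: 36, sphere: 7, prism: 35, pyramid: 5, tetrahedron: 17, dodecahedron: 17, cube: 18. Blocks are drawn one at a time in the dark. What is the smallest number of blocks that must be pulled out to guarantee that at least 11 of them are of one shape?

Put each drawn block into a box by shape. The largest draw with every box below 11 takes min(count, 10) from each shape; shapes with fewer than 10 contribute all they have.
Σ min(cᵢ, 10) = 4 + 10 + 10 + 7 + 10 + 5 + 10 + 10 + 10 = 76.
Draw number 76 + 1 = 77 must push one box to 11.

77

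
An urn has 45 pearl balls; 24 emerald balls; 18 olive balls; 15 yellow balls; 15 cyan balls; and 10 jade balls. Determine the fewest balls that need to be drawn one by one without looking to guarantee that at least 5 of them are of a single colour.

The 6 colours are the holes; the balls drawn are the pigeons.
To avoid 5 of any one colour, the worst case takes at most 4 of each colour.
That gives 4 + 4 + 4 + 4 + 4 + 4 = 24 balls with no colour reaching 5.
The next ball forces some colour to 5, so 24 + 1 = 25.

25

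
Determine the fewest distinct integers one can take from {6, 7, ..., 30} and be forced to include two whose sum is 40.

A set avoiding the sum 40 can contain at most one of each pair {x, 40−x}, plus the 5 elements whose complement lies outside the range or equal to its own complement.
The integers 6, …, 20 (15 of them) are such a set: any two sum to at least 6+7 = 13 and at most 19+20 = 39 < 40.
Any 16th integer completes one of the 10 pairs, so 16 choices force a sum of 40.

16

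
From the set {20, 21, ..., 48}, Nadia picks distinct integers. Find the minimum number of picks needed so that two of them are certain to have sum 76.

A set avoiding the sum 76 can contain at most one of each pair {x, 76−x}, plus the 9 elements whose complement lies outside the range or equal to its own complement.
The integers 20, …, 38 (19 of them) are such a set: any two sum to at least 20+21 = 41 and at most 37+38 = 75 < 76.
Any 20th integer completes one of the 10 pairs, so 20 choices force a sum of 76.

20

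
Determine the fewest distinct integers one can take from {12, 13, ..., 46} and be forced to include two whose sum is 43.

26

Group the elements by complementary pair {x, 43−x}: {12,31}, {13,30}, {14,29}, …, giving 10 two-element pairs and 15 integers whose partner 43−x falls outside [12,46].
Treating each of those 25 groups as a pigeonhole, one can pick one integer per group — 25 integers — with no two summing to 43.
The 26th integer lands in an occupied pair, forcing a sum of 43.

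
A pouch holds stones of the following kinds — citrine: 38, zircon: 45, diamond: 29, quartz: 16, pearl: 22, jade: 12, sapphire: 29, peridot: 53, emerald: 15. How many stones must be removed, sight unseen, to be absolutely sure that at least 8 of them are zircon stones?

222

In the worst case for collecting zircon stones, every non-zircon stone comes out first.
There are 38 + 29 + 16 + 22 + 12 + 29 + 53 + 15 = 214 non-zircon stones altogether.
After those, each further stone must be zircon, so 214 + 8 = 222 draws guarantee 8 zircon stones.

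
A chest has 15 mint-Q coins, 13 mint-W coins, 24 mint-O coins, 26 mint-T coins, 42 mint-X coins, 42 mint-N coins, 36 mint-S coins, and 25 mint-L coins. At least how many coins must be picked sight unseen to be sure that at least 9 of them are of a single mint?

65

An adversary could hand out at most 8 coins per mint: 8 + 8 + 8 + 8 + 8 + 8 + 8 + 8 = 64 coins and still no mint has 9.
Pigeonhole: one more coin lands in a mint already at 8, so 65 draws are enough and 64 are not.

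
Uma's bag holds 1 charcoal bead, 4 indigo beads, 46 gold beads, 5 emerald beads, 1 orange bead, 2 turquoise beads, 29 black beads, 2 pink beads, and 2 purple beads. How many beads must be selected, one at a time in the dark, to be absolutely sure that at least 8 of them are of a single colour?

By pigeonhole, the 9 colours are the holes; the beads drawn are the pigeons.
To avoid 8 of any one colour, the worst case takes at most 7 of each colour, or every bead of a colour that has fewer than 7.
That gives 1 + 4 + 7 + 5 + 1 + 2 + 7 + 2 + 2 = 31 beads with no colour reaching 8.
The next bead forces some colour to 8, so 31 + 1 = 32.

32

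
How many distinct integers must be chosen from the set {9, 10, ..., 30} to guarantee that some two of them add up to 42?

14

Two chosen integers sum to 42 exactly when both halves of some pair {x, 42−x} with 12 ≤ x ≤ 42−x ≤ 30 are chosen — 9 such pairs.
The remaining 4 elements (those with no distinct partner in range) can never complete a 42-sum, so the worst case takes all of them and one from each pair: 4 + 9 = 13.
By pigeonhole, the 14th integer has to be the second member of some pair, so 13 + 1 = 14.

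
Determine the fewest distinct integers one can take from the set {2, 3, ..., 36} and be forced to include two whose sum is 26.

25

A set avoiding the sum 26 can contain at most one of each pair {x, 26−x}, plus the 13 elements whose complement lies outside the range or equal to its own complement.
The integers 13, …, 36 (24 of them) are such a set: any two sum to at least 13+14 = 27 > 26.
Any 25th integer completes one of the 11 pairs, so 25 choices force a sum of 26.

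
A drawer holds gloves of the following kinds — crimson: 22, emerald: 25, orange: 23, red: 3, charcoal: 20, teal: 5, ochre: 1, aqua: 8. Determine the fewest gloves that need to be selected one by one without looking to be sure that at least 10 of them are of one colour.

54

An adversary could hand out at most 9 gloves per colour (4 colours run out sooner): 9 + 9 + 9 + 3 + 9 + 5 + 1 + 8 = 53 gloves and still no colour has 10.
By pigeonhole, one more glove lands in a colour already at 9, so 54 draws are enough and 53 are not.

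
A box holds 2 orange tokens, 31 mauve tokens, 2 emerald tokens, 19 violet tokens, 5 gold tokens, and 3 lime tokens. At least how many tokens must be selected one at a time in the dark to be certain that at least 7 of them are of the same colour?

An adversary could hand out at most 6 tokens per colour (4 colours run out sooner): 2 + 6 + 2 + 6 + 5 + 3 = 24 tokens and still no colour has 7.
Pigeonhole: one more token lands in a colour already at 6, so 25 draws are enough and 24 are not.

25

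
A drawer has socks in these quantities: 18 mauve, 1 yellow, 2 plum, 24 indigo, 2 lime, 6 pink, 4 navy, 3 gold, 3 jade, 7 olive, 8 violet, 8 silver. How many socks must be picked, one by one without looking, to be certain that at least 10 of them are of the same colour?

The 12 colours are the holes; the socks drawn are the pigeons.
To avoid 10 of any one colour, the worst case takes at most 9 of each colour, or every sock of a colour that has fewer than 9.
That gives 9 + 1 + 2 + 9 + 2 + 6 + 4 + 3 + 3 + 7 + 8 + 8 = 62 socks with no colour reaching 10.
The next sock forces some colour to 10, so 62 + 1 = 63.

63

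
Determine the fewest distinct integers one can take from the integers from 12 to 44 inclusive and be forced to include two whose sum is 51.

A set avoiding the sum 51 can contain at most one of each pair {x, 51−x}, plus the 5 elements whose complement lies outside the range.
The integers 26, …, 44 (19 of them) are such a set: any two sum to at least 26+27 = 53 > 51.
Any 20th integer completes one of the 14 pairs, so 20 choices force a sum of 51.

20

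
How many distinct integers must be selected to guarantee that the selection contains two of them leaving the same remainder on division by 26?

The 26 residue classes mod 26 are the pigeonholes.
With 26 integers one could put 1 in each residue class and have no class reach 2.
The 27th integer pushes some class to 2, so 26·1 + 1 = 27.

27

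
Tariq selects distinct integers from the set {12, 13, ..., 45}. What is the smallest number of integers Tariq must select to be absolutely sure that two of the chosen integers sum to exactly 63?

21

Group the elements by complementary pair {x, 63−x}: {18,45}, {19,44}, {20,43}, …, giving 14 two-element pairs and 6 integers whose partner 63−x falls outside [12,45].
By pigeonhole, treating each of those 20 groups as a pigeonhole, one can pick one integer per group — 20 integers — with no two summing to 63.
The 21st integer lands in an occupied pair, forcing a sum of 63.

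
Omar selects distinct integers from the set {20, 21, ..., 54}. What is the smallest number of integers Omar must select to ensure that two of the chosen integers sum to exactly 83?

Group the elements by complementary pair {x, 83−x}: {29,54}, {30,53}, {31,52}, …, giving 13 two-element pairs and 9 integers whose partner 83−x falls outside [20,54].
Treating each of those 22 groups as a pigeonhole, one can pick one integer per group — 22 integers — with no two summing to 83.
The 23rd integer lands in an occupied pair, forcing a sum of 83.

23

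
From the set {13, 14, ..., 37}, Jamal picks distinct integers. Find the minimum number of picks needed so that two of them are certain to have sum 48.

15

Group the elements by complementary pair {x, 48−x}: {13,35}, {14,34}, {15,33}, …, giving 11 two-element pairs, the single value 24 (it cannot pair with itself since the integers are distinct), and 2 integers whose partner 48−x falls outside [13,37].
Treating each of those 14 groups as a pigeonhole, one can pick one integer per group — 14 integers — with no two summing to 48.
The 15th integer lands in an occupied pair, forcing a sum of 48.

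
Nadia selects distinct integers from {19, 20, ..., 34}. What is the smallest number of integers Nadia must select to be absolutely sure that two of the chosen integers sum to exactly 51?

Two chosen integers sum to 51 exactly when both halves of some pair {x, 51−x} with 19 ≤ x ≤ 51−x ≤ 32 are chosen — 7 such pairs.
The remaining 2 elements (those with no distinct partner in range) can never complete a 51-sum, so the worst case takes all of them and one from each pair: 2 + 7 = 9.
By pigeonhole, the 10th integer has to be the second member of some pair, so 9 + 1 = 10.

10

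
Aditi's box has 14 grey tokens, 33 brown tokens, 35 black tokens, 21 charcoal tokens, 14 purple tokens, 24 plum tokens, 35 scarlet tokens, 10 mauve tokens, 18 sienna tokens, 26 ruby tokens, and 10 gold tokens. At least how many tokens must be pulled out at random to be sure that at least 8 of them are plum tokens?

In the worst case for collecting plum tokens, every non-plum token comes out first.
There are 14 + 33 + 35 + 21 + 14 + 35 + 10 + 18 + 26 + 10 = 216 non-plum tokens altogether.
After those, each further token must be plum, so 216 + 8 = 224 draws guarantee 8 plum tokens.

224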